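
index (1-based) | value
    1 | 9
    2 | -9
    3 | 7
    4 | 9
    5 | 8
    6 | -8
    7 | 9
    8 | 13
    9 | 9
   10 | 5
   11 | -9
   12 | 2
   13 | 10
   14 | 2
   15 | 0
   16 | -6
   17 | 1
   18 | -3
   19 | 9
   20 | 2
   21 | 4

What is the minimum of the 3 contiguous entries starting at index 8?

Elements at indices 8..10: 13, 9, 5
min(13, 9, 5) = 5

5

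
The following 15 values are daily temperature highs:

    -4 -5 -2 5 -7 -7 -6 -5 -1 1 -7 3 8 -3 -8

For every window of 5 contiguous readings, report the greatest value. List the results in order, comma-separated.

-4 -5 -2 5 -7 → max 5
-5 -2 5 -7 -7 → max 5
-2 5 -7 -7 -6 → max 5
5 -7 -7 -6 -5 → max 5
-7 -7 -6 -5 -1 → max -1
-7 -6 -5 -1 1 → max 1
-6 -5 -1 1 -7 → max 1
-5 -1 1 -7 3 → max 3
-1 1 -7 3 8 → max 8
1 -7 3 8 -3 → max 8
-7 3 8 -3 -8 → max 8

5, 5, 5, 5, -1, 1, 1, 3, 8, 8, 8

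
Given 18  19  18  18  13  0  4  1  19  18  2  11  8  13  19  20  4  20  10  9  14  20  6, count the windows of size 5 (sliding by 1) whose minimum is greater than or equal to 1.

[18, 19, 18, 18, 13] → min 13  ≥ 1 ✓
[19, 18, 18, 13, 0] → min 0
[18, 18, 13, 0, 4] → min 0
[18, 13, 0, 4, 1] → min 0
[13, 0, 4, 1, 19] → min 0
[0, 4, 1, 19, 18] → min 0
[4, 1, 19, 18, 2] → min 1  ≥ 1 ✓
[1, 19, 18, 2, 11] → min 1  ≥ 1 ✓
[19, 18, 2, 11, 8] → min 2  ≥ 1 ✓
[18, 2, 11, 8, 13] → min 2  ≥ 1 ✓
[2, 11, 8, 13, 19] → min 2  ≥ 1 ✓
[11, 8, 13, 19, 20] → min 8  ≥ 1 ✓
[8, 13, 19, 20, 4] → min 4  ≥ 1 ✓
[13, 19, 20, 4, 20] → min 4  ≥ 1 ✓
[19, 20, 4, 20, 10] → min 4  ≥ 1 ✓
[20, 4, 20, 10, 9] → min 4  ≥ 1 ✓
[4, 20, 10, 9, 14] → min 4  ≥ 1 ✓
[20, 10, 9, 14, 20] → min 9  ≥ 1 ✓
[10, 9, 14, 20, 6] → min 6  ≥ 1 ✓
14 windows satisfy the condition.

14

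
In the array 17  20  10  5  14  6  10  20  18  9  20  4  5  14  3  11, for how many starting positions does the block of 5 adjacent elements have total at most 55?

6

(17, 20, 10, 5, 14) → sum 66
(20, 10, 5, 14, 6) → sum 55  ≤ 55 ✓
(10, 5, 14, 6, 10) → sum 45  ≤ 55 ✓
(5, 14, 6, 10, 20) → sum 55  ≤ 55 ✓
(14, 6, 10, 20, 18) → sum 68
(6, 10, 20, 18, 9) → sum 63
(10, 20, 18, 9, 20) → sum 77
(20, 18, 9, 20, 4) → sum 71
(18, 9, 20, 4, 5) → sum 56
(9, 20, 4, 5, 14) → sum 52  ≤ 55 ✓
(20, 4, 5, 14, 3) → sum 46  ≤ 55 ✓
(4, 5, 14, 3, 11) → sum 37  ≤ 55 ✓
6 windows satisfy the condition.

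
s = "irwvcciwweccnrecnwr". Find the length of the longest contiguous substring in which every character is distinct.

[i] len 1
[i, r] len 2
[i, r, w] len 3
[i, r, w, v] len 4
[i, r, w, v, c] len 5
[c] len 1
[c, i] len 2
[c, i, w] len 3
[w] len 1
[w, e] len 2
[w, e, c] len 3
[c] len 1
[c, n] len 2
[c, n, r] len 3
[c, n, r, e] len 4
[n, r, e, c] len 4
[r, e, c, n] len 4
[r, e, c, n, w] len 5
[e, c, n, w, r] len 5
Longest all-distinct length: 5.

5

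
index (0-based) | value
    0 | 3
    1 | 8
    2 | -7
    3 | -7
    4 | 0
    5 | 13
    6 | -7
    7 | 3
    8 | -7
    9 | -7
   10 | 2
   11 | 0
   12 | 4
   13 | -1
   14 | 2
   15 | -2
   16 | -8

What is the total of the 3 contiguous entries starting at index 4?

6

Elements at indices 4..6: 0, 13, -7
sum(0, 13, -7) = 6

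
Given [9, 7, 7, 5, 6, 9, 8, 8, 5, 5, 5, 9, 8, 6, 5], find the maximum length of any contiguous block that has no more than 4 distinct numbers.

12

[9] 1 distinct, len 1
[9, 7] 2 distinct, len 2
[9, 7, 7] 2 distinct, len 3
[9, 7, 7, 5] 3 distinct, len 4
[9, 7, 7, 5, 6] 4 distinct, len 5
[9, 7, 7, 5, 6, 9] 4 distinct, len 6
[5, 6, 9, 8] 4 distinct, len 4
[5, 6, 9, 8, 8] 4 distinct, len 5
[5, 6, 9, 8, 8, 5] 4 distinct, len 6
[5, 6, 9, 8, 8, 5, 5] 4 distinct, len 7
[5, 6, 9, 8, 8, 5, 5, 5] 4 distinct, len 8
[5, 6, 9, 8, 8, 5, 5, 5, 9] 4 distinct, len 9
[5, 6, 9, 8, 8, 5, 5, 5, 9, 8] 4 distinct, len 10
[5, 6, 9, 8, 8, 5, 5, 5, 9, 8, 6] 4 distinct, len 11
[5, 6, 9, 8, 8, 5, 5, 5, 9, 8, 6, 5] 4 distinct, len 12
Longest length with ≤4 distinct: 12.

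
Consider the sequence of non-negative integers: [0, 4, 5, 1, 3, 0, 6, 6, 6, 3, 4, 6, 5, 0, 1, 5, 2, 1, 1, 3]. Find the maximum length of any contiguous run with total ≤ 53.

17

→ 0: sum 0, len 1
→ 4: sum 4, len 2
→ 5: sum 9, len 3
→ 1: sum 10, len 4
→ 3: sum 13, len 5
→ 0: sum 13, len 6
→ 6: sum 19, len 7
→ 6: sum 25, len 8
→ 6: sum 31, len 9
→ 3: sum 34, len 10
→ 4: sum 38, len 11
→ 6: sum 44, len 12
→ 5: sum 49, len 13
→ 0: sum 49, len 14
→ 1: sum 50, len 15
→ 5 (dropped 0, 4): sum 51, len 14
→ 2: sum 53, len 15
→ 1 (dropped 5): sum 49, len 15
→ 1: sum 50, len 16
→ 3: sum 53, len 17
Longest length seen: 17.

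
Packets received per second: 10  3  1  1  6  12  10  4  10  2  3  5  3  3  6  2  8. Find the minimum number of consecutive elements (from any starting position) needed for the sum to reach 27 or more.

3

add 10: running sum 10 < 27
add 3: running sum 13 < 27
add 1: running sum 14 < 27
add 1: running sum 15 < 27
add 6: running sum 21 < 27
add 12: shortest ending here [10, 3, 1, 1, 6, 12] sum 33, len 6
add 10: shortest ending here [6, 12, 10] sum 28, len 3
add 4: shortest ending here [6, 12, 10, 4] sum 32, len 4
add 10: shortest ending here [12, 10, 4, 10] sum 36, len 4
add 2: shortest ending here [12, 10, 4, 10, 2] sum 38, len 5
add 3: shortest ending here [10, 4, 10, 2, 3] sum 29, len 5
add 5: shortest ending here [10, 4, 10, 2, 3, 5] sum 34, len 6
add 3: shortest ending here [4, 10, 2, 3, 5, 3] sum 27, len 6
add 3: shortest ending here [4, 10, 2, 3, 5, 3, 3] sum 30, len 7
add 6: shortest ending here [10, 2, 3, 5, 3, 3, 6] sum 32, len 7
add 2: shortest ending here [10, 2, 3, 5, 3, 3, 6, 2] sum 34, len 8
add 8: shortest ending here [5, 3, 3, 6, 2, 8] sum 27, len 6
Shortest qualifying length: 3.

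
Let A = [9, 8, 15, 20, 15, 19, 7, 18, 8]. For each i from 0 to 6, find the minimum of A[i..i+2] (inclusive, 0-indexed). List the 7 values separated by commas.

Sliding a size-3 window across the 9 values:
[9, 8, 15] → min 8
[8, 15, 20] → min 8
[15, 20, 15] → min 15
[20, 15, 19] → min 15
[15, 19, 7] → min 7
[19, 7, 18] → min 7
[7, 18, 8] → min 7

8, 8, 15, 15, 7, 7, 7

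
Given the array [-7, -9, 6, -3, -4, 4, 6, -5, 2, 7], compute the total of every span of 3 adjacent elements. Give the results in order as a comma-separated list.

-10, -6, -1, -3, 6, 5, 3, 4

Sliding a size-3 window across the 10 values:
-7 -9 6 → sum -10
-9 6 -3 → sum -6
6 -3 -4 → sum -1
-3 -4 4 → sum -3
-4 4 6 → sum 6
4 6 -5 → sum 5
6 -5 2 → sum 3
-5 2 7 → sum 4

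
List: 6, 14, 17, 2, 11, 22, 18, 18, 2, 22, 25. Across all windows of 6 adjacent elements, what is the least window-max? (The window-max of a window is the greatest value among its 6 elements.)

22

Window maxs for each of the 6 positions:
[6, 14, 17, 2, 11, 22] → max 22
[14, 17, 2, 11, 22, 18] → max 22
[17, 2, 11, 22, 18, 18] → max 22
[2, 11, 22, 18, 18, 2] → max 22
[11, 22, 18, 18, 2, 22] → max 22
[22, 18, 18, 2, 22, 25] → max 25
Least of these is 22.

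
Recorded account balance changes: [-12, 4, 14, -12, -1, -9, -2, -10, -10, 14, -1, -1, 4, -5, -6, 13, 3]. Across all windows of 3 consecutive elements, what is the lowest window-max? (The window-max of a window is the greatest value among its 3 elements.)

-2

Window maxs for each of the 15 positions:
(-12, 4, 14) → max 14
(4, 14, -12) → max 14
(14, -12, -1) → max 14
(-12, -1, -9) → max -1
(-1, -9, -2) → max -1
(-9, -2, -10) → max -2
(-2, -10, -10) → max -2
(-10, -10, 14) → max 14
(-10, 14, -1) → max 14
(14, -1, -1) → max 14
(-1, -1, 4) → max 4
(-1, 4, -5) → max 4
(4, -5, -6) → max 4
(-5, -6, 13) → max 13
(-6, 13, 3) → max 13
Lowest of these is -2.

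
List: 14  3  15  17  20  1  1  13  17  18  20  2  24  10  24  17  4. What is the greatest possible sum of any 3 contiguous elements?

58

14 3 15 → sum 32
3 15 17 → sum 35
15 17 20 → sum 52
17 20 1 → sum 38
20 1 1 → sum 22
1 1 13 → sum 15
1 13 17 → sum 31
13 17 18 → sum 48
17 18 20 → sum 55
18 20 2 → sum 40
20 2 24 → sum 46
2 24 10 → sum 36
24 10 24 → sum 58
10 24 17 → sum 51
24 17 4 → sum 45
Greatest of these is 58.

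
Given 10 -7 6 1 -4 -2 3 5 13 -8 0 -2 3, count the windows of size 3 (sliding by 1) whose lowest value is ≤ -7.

[10, -7, 6] → min -7  ≤ -7 ✓
[-7, 6, 1] → min -7  ≤ -7 ✓
[6, 1, -4] → min -4
[1, -4, -2] → min -4
[-4, -2, 3] → min -4
[-2, 3, 5] → min -2
[3, 5, 13] → min 3
[5, 13, -8] → min -8  ≤ -7 ✓
[13, -8, 0] → min -8  ≤ -7 ✓
[-8, 0, -2] → min -8  ≤ -7 ✓
[0, -2, 3] → min -2
5 windows satisfy the condition.

5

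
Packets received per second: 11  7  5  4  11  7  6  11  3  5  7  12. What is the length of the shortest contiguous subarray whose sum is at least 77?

11

Extend right; whenever the sum reaches 77, record the length and shrink from the left:
add 11: running sum 11 < 77
add 7: running sum 18 < 77
add 5: running sum 23 < 77
add 4: running sum 27 < 77
add 11: running sum 38 < 77
add 7: running sum 45 < 77
add 6: running sum 51 < 77
add 11: running sum 62 < 77
add 3: running sum 65 < 77
add 5: running sum 70 < 77
end 10: [11, 7, 5, 4, 11, 7, 6, 11, 3, 5, 7] sum 77, len 11
end 11: [7, 5, 4, 11, 7, 6, 11, 3, 5, 7, 12] sum 78, len 11
Shortest qualifying length: 11.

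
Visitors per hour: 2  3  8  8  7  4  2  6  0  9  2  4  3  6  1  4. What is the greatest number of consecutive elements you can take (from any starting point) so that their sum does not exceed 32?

8

→ 2: sum 2, len 1
→ 3: sum 5, len 2
→ 8: sum 13, len 3
→ 8: sum 21, len 4
→ 7: sum 28, len 5
→ 4: sum 32, len 6
→ 2 (dropped 2): sum 32, len 6
→ 6 (dropped 3, 8): sum 27, len 5
→ 0: sum 27, len 6
→ 9 (dropped 8): sum 28, len 6
→ 2: sum 30, len 7
→ 4 (dropped 7): sum 27, len 7
→ 3: sum 30, len 8
→ 6 (dropped 4): sum 32, len 8
→ 1 (dropped 2): sum 31, len 8
→ 4 (dropped 6): sum 29, len 8
Longest length seen: 8.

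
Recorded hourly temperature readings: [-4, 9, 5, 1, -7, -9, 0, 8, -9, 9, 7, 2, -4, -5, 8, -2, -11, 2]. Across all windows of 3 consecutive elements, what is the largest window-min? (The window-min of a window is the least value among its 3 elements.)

2

[-4, 9, 5] → min -4
[9, 5, 1] → min 1
[5, 1, -7] → min -7
[1, -7, -9] → min -9
[-7, -9, 0] → min -9
[-9, 0, 8] → min -9
[0, 8, -9] → min -9
[8, -9, 9] → min -9
[-9, 9, 7] → min -9
[9, 7, 2] → min 2
[7, 2, -4] → min -4
[2, -4, -5] → min -5
[-4, -5, 8] → min -5
[-5, 8, -2] → min -5
[8, -2, -11] → min -11
[-2, -11, 2] → min -11
Largest of these is 2.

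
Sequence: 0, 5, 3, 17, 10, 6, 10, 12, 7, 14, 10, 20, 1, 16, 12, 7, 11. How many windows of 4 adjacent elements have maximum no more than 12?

2

0 5 3 17 → max 17
5 3 17 10 → max 17
3 17 10 6 → max 17
17 10 6 10 → max 17
10 6 10 12 → max 12  ≤ 12 ✓
6 10 12 7 → max 12  ≤ 12 ✓
10 12 7 14 → max 14
12 7 14 10 → max 14
7 14 10 20 → max 20
14 10 20 1 → max 20
10 20 1 16 → max 20
20 1 16 12 → max 20
1 16 12 7 → max 16
16 12 7 11 → max 16
2 windows satisfy the condition.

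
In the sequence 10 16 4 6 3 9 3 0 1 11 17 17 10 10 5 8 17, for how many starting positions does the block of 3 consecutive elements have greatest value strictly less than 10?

5

10 16 4 → max 16
16 4 6 → max 16
4 6 3 → max 6  < 10 ✓
6 3 9 → max 9  < 10 ✓
3 9 3 → max 9  < 10 ✓
9 3 0 → max 9  < 10 ✓
3 0 1 → max 3  < 10 ✓
0 1 11 → max 11
1 11 17 → max 17
11 17 17 → max 17
17 17 10 → max 17
17 10 10 → max 17
10 10 5 → max 10
10 5 8 → max 10
5 8 17 → max 17
5 windows satisfy the condition.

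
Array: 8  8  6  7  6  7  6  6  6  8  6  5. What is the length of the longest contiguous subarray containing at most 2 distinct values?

7

add 8: window [8] (1 distinct), len 1
add 8: window [8, 8] (1 distinct), len 2
add 6: window [8, 8, 6] (2 distinct), len 3
add 7: window [6, 7] (2 distinct), len 2
add 6: window [6, 7, 6] (2 distinct), len 3
add 7: window [6, 7, 6, 7] (2 distinct), len 4
add 6: window [6, 7, 6, 7, 6] (2 distinct), len 5
add 6: window [6, 7, 6, 7, 6, 6] (2 distinct), len 6
add 6: window [6, 7, 6, 7, 6, 6, 6] (2 distinct), len 7
add 8: window [6, 6, 6, 8] (2 distinct), len 4
add 6: window [6, 6, 6, 8, 6] (2 distinct), len 5
add 5: window [6, 5] (2 distinct), len 2
Longest length with ≤2 distinct: 7.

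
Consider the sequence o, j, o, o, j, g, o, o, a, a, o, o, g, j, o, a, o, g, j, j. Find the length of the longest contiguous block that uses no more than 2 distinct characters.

Extend right; when distinct count exceeds 2, shrink from the left:
add o: window [o] (1 distinct), len 1
add j: window [o, j] (2 distinct), len 2
add o: window [o, j, o] (2 distinct), len 3
add o: window [o, j, o, o] (2 distinct), len 4
add j: window [o, j, o, o, j] (2 distinct), len 5
add g: window [j, g] (2 distinct), len 2
add o: window [g, o] (2 distinct), len 2
add o: window [g, o, o] (2 distinct), len 3
add a: window [o, o, a] (2 distinct), len 3
add a: window [o, o, a, a] (2 distinct), len 4
add o: window [o, o, a, a, o] (2 distinct), len 5
add o: window [o, o, a, a, o, o] (2 distinct), len 6
add g: window [o, o, g] (2 distinct), len 3
add j: window [g, j] (2 distinct), len 2
add o: window [j, o] (2 distinct), len 2
add a: window [o, a] (2 distinct), len 2
add o: window [o, a, o] (2 distinct), len 3
add g: window [o, g] (2 distinct), len 2
add j: window [g, j] (2 distinct), len 2
add j: window [g, j, j] (2 distinct), len 3
Longest length with ≤2 distinct: 6.

6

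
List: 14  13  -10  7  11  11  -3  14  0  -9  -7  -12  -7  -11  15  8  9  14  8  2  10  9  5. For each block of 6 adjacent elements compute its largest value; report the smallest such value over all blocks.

0

Window maxs for each of the 18 positions:
14 13 -10 7 11 11 → max 14
13 -10 7 11 11 -3 → max 13
-10 7 11 11 -3 14 → max 14
7 11 11 -3 14 0 → max 14
11 11 -3 14 0 -9 → max 14
11 -3 14 0 -9 -7 → max 14
-3 14 0 -9 -7 -12 → max 14
14 0 -9 -7 -12 -7 → max 14
0 -9 -7 -12 -7 -11 → max 0
-9 -7 -12 -7 -11 15 → max 15
-7 -12 -7 -11 15 8 → max 15
-12 -7 -11 15 8 9 → max 15
-7 -11 15 8 9 14 → max 15
-11 15 8 9 14 8 → max 15
15 8 9 14 8 2 → max 15
8 9 14 8 2 10 → max 14
9 14 8 2 10 9 → max 14
14 8 2 10 9 5 → max 14
Smallest of these is 0.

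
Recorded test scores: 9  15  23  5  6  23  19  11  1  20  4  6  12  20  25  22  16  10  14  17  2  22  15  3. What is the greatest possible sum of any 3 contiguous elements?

67

Window sums for each of the 22 positions:
[9, 15, 23] → sum 47
[15, 23, 5] → sum 43
[23, 5, 6] → sum 34
[5, 6, 23] → sum 34
[6, 23, 19] → sum 48
[23, 19, 11] → sum 53
[19, 11, 1] → sum 31
[11, 1, 20] → sum 32
[1, 20, 4] → sum 25
[20, 4, 6] → sum 30
[4, 6, 12] → sum 22
[6, 12, 20] → sum 38
[12, 20, 25] → sum 57
[20, 25, 22] → sum 67
[25, 22, 16] → sum 63
[22, 16, 10] → sum 48
[16, 10, 14] → sum 40
[10, 14, 17] → sum 41
[14, 17, 2] → sum 33
[17, 2, 22] → sum 41
[2, 22, 15] → sum 39
[22, 15, 3] → sum 40
Greatest of these is 67.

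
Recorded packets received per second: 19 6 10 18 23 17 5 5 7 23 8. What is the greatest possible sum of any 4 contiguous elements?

19 6 10 18 → sum 53
6 10 18 23 → sum 57
10 18 23 17 → sum 68
18 23 17 5 → sum 63
23 17 5 5 → sum 50
17 5 5 7 → sum 34
5 5 7 23 → sum 40
5 7 23 8 → sum 43
Greatest of these is 68.

68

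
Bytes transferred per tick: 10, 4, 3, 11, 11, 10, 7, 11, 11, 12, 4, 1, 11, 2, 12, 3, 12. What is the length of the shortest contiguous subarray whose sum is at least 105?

13

Extend right; whenever the sum reaches 105, record the length and shrink from the left:
add 10: running sum 10 < 105
add 4: running sum 14 < 105
add 3: running sum 17 < 105
add 11: running sum 28 < 105
add 11: running sum 39 < 105
add 10: running sum 49 < 105
add 7: running sum 56 < 105
add 11: running sum 67 < 105
add 11: running sum 78 < 105
add 12: running sum 90 < 105
add 4: running sum 94 < 105
add 1: running sum 95 < 105
end 12: [10, 4, 3, 11, 11, 10, 7, 11, 11, 12, 4, 1, 11] sum 106, len 13
end 13: [10, 4, 3, 11, 11, 10, 7, 11, 11, 12, 4, 1, 11, 2] sum 108, len 14
end 14: [3, 11, 11, 10, 7, 11, 11, 12, 4, 1, 11, 2, 12] sum 106, len 13
end 15: [11, 11, 10, 7, 11, 11, 12, 4, 1, 11, 2, 12, 3] sum 106, len 13
end 16: [11, 10, 7, 11, 11, 12, 4, 1, 11, 2, 12, 3, 12] sum 107, len 13
Shortest qualifying length: 13.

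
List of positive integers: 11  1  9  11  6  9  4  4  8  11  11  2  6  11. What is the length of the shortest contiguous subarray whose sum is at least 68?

Extend right; whenever the sum reaches 68, record the length and shrink from the left:
add 11: running sum 11 < 68
add 1: running sum 12 < 68
add 9: running sum 21 < 68
add 11: running sum 32 < 68
add 6: running sum 38 < 68
add 9: running sum 47 < 68
add 4: running sum 51 < 68
add 4: running sum 55 < 68
add 8: running sum 63 < 68
end 9: [11, 1, 9, 11, 6, 9, 4, 4, 8, 11] sum 74, len 10
end 10: [9, 11, 6, 9, 4, 4, 8, 11, 11] sum 73, len 9
end 11: [9, 11, 6, 9, 4, 4, 8, 11, 11, 2] sum 75, len 10
end 12: [11, 6, 9, 4, 4, 8, 11, 11, 2, 6] sum 72, len 10
end 13: [6, 9, 4, 4, 8, 11, 11, 2, 6, 11] sum 72, len 10
Shortest qualifying length: 9.

9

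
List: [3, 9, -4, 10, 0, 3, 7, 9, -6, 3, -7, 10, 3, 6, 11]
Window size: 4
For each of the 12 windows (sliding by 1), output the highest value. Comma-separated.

10, 10, 10, 10, 9, 9, 9, 9, 10, 10, 10, 11

Sliding a size-4 window across the 15 values:
3 9 -4 10 → max 10
9 -4 10 0 → max 10
-4 10 0 3 → max 10
10 0 3 7 → max 10
0 3 7 9 → max 9
3 7 9 -6 → max 9
7 9 -6 3 → max 9
9 -6 3 -7 → max 9
-6 3 -7 10 → max 10
3 -7 10 3 → max 10
-7 10 3 6 → max 10
10 3 6 11 → max 11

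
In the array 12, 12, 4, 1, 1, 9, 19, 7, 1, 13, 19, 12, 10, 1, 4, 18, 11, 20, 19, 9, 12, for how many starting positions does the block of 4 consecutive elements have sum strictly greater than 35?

11

12 12 4 1 → sum 29
12 4 1 1 → sum 18
4 1 1 9 → sum 15
1 1 9 19 → sum 30
1 9 19 7 → sum 36  > 35 ✓
9 19 7 1 → sum 36  > 35 ✓
19 7 1 13 → sum 40  > 35 ✓
7 1 13 19 → sum 40  > 35 ✓
1 13 19 12 → sum 45  > 35 ✓
13 19 12 10 → sum 54  > 35 ✓
19 12 10 1 → sum 42  > 35 ✓
12 10 1 4 → sum 27
10 1 4 18 → sum 33
1 4 18 11 → sum 34
4 18 11 20 → sum 53  > 35 ✓
18 11 20 19 → sum 68  > 35 ✓
11 20 19 9 → sum 59  > 35 ✓
20 19 9 12 → sum 60  > 35 ✓
11 windows satisfy the condition.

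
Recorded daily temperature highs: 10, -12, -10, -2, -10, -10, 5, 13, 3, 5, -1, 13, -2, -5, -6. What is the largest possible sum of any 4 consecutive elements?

10 -12 -10 -2 → sum -14
-12 -10 -2 -10 → sum -34
-10 -2 -10 -10 → sum -32
-2 -10 -10 5 → sum -17
-10 -10 5 13 → sum -2
-10 5 13 3 → sum 11
5 13 3 5 → sum 26
13 3 5 -1 → sum 20
3 5 -1 13 → sum 20
5 -1 13 -2 → sum 15
-1 13 -2 -5 → sum 5
13 -2 -5 -6 → sum 0
Largest of these is 26.

26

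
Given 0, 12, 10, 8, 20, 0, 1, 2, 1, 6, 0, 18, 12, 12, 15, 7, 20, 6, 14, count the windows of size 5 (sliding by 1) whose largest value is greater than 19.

[0, 12, 10, 8, 20] → max 20  > 19 ✓
[12, 10, 8, 20, 0] → max 20  > 19 ✓
[10, 8, 20, 0, 1] → max 20  > 19 ✓
[8, 20, 0, 1, 2] → max 20  > 19 ✓
[20, 0, 1, 2, 1] → max 20  > 19 ✓
[0, 1, 2, 1, 6] → max 6
[1, 2, 1, 6, 0] → max 6
[2, 1, 6, 0, 18] → max 18
[1, 6, 0, 18, 12] → max 18
[6, 0, 18, 12, 12] → max 18
[0, 18, 12, 12, 15] → max 18
[18, 12, 12, 15, 7] → max 18
[12, 12, 15, 7, 20] → max 20  > 19 ✓
[12, 15, 7, 20, 6] → max 20  > 19 ✓
[15, 7, 20, 6, 14] → max 20  > 19 ✓
8 windows satisfy the condition.

8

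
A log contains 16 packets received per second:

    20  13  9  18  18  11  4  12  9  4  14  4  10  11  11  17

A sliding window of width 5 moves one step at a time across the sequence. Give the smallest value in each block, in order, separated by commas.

20 13 9 18 18 → min 9
13 9 18 18 11 → min 9
9 18 18 11 4 → min 4
18 18 11 4 12 → min 4
18 11 4 12 9 → min 4
11 4 12 9 4 → min 4
4 12 9 4 14 → min 4
12 9 4 14 4 → min 4
9 4 14 4 10 → min 4
4 14 4 10 11 → min 4
14 4 10 11 11 → min 4
4 10 11 11 17 → min 4

9, 9, 4, 4, 4, 4, 4, 4, 4, 4, 4, 4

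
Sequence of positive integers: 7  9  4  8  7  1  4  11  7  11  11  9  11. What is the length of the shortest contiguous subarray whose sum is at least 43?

5

add 7: running sum 7 < 43
add 9: running sum 16 < 43
add 4: running sum 20 < 43
add 8: running sum 28 < 43
add 7: running sum 35 < 43
add 1: running sum 36 < 43
add 4: running sum 40 < 43
add 11: shortest ending here [9, 4, 8, 7, 1, 4, 11] sum 44, len 7
add 7: shortest ending here [9, 4, 8, 7, 1, 4, 11, 7] sum 51, len 8
add 11: shortest ending here [8, 7, 1, 4, 11, 7, 11] sum 49, len 7
add 11: shortest ending here [4, 11, 7, 11, 11] sum 44, len 5
add 9: shortest ending here [11, 7, 11, 11, 9] sum 49, len 5
add 11: shortest ending here [7, 11, 11, 9, 11] sum 49, len 5
Shortest qualifying length: 5.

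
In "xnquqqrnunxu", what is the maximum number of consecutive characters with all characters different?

[x] len 1
[x, n] len 2
[x, n, q] len 3
[x, n, q, u] len 4
[u, q] len 2
[q] len 1
[q, r] len 2
[q, r, n] len 3
[q, r, n, u] len 4
[u, n] len 2
[u, n, x] len 3
[n, x, u] len 3
Longest all-distinct length: 4.

4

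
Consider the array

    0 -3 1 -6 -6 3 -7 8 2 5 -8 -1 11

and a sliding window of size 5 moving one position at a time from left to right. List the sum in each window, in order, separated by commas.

(0, -3, 1, -6, -6) → sum -14
(-3, 1, -6, -6, 3) → sum -11
(1, -6, -6, 3, -7) → sum -15
(-6, -6, 3, -7, 8) → sum -8
(-6, 3, -7, 8, 2) → sum 0
(3, -7, 8, 2, 5) → sum 11
(-7, 8, 2, 5, -8) → sum 0
(8, 2, 5, -8, -1) → sum 6
(2, 5, -8, -1, 11) → sum 9

-14, -11, -15, -8, 0, 11, 0, 6, 9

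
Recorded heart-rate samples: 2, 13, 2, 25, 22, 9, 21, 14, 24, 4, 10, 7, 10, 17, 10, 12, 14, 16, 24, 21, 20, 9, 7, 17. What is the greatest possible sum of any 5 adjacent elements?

95

2 13 2 25 22 → sum 64
13 2 25 22 9 → sum 71
2 25 22 9 21 → sum 79
25 22 9 21 14 → sum 91
22 9 21 14 24 → sum 90
9 21 14 24 4 → sum 72
21 14 24 4 10 → sum 73
14 24 4 10 7 → sum 59
24 4 10 7 10 → sum 55
4 10 7 10 17 → sum 48
10 7 10 17 10 → sum 54
7 10 17 10 12 → sum 56
10 17 10 12 14 → sum 63
17 10 12 14 16 → sum 69
10 12 14 16 24 → sum 76
12 14 16 24 21 → sum 87
14 16 24 21 20 → sum 95
16 24 21 20 9 → sum 90
24 21 20 9 7 → sum 81
21 20 9 7 17 → sum 74
Greatest of these is 95.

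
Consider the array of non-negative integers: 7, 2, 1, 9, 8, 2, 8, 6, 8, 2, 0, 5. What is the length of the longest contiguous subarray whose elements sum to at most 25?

→ 7: sum 7, len 1
→ 2: sum 9, len 2
→ 1: sum 10, len 3
→ 9: sum 19, len 4
→ 8 (dropped 7): sum 20, len 4
→ 2: sum 22, len 5
→ 8 (dropped 2, 1, 9): sum 18, len 3
→ 6: sum 24, len 4
→ 8 (dropped 8): sum 24, len 4
→ 2 (dropped 2): sum 24, len 4
→ 0: sum 24, len 5
→ 5 (dropped 8): sum 21, len 5
Longest length seen: 5.

5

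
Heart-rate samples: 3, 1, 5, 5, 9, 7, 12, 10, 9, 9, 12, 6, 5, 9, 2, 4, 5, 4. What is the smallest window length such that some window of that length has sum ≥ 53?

6

add 3: running sum 3 < 53
add 1: running sum 4 < 53
add 5: running sum 9 < 53
add 5: running sum 14 < 53
add 9: running sum 23 < 53
add 7: running sum 30 < 53
add 12: running sum 42 < 53
add 10: running sum 52 < 53
add 9: shortest ending here [5, 5, 9, 7, 12, 10, 9] sum 57, len 7
add 9: shortest ending here [9, 7, 12, 10, 9, 9] sum 56, len 6
add 12: shortest ending here [7, 12, 10, 9, 9, 12] sum 59, len 6
add 6: shortest ending here [12, 10, 9, 9, 12, 6] sum 58, len 6
add 5: shortest ending here [12, 10, 9, 9, 12, 6, 5] sum 63, len 7
add 9: shortest ending here [10, 9, 9, 12, 6, 5, 9] sum 60, len 7
add 2: shortest ending here [10, 9, 9, 12, 6, 5, 9, 2] sum 62, len 8
add 4: shortest ending here [9, 9, 12, 6, 5, 9, 2, 4] sum 56, len 8
add 5: shortest ending here [9, 9, 12, 6, 5, 9, 2, 4, 5] sum 61, len 9
add 4: shortest ending here [9, 12, 6, 5, 9, 2, 4, 5, 4] sum 56, len 9
Shortest qualifying length: 6.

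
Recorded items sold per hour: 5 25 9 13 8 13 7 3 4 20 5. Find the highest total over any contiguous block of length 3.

5 25 9 → sum 39
25 9 13 → sum 47
9 13 8 → sum 30
13 8 13 → sum 34
8 13 7 → sum 28
13 7 3 → sum 23
7 3 4 → sum 14
3 4 20 → sum 27
4 20 5 → sum 29
Highest of these is 47.

47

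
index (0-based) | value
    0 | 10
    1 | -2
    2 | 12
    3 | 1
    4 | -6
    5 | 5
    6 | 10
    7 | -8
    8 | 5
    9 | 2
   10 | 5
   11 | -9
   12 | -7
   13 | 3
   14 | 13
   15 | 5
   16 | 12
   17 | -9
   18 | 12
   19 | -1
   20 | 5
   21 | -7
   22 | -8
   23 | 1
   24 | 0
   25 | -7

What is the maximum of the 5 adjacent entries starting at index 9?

Elements at indices 9..13: 2, 5, -9, -7, 3
max(2, 5, -9, -7, 3) = 5

5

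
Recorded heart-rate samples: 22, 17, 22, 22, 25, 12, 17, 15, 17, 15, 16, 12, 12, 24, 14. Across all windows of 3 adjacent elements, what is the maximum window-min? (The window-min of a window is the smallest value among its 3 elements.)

Each size-3 window and its min:
(22, 17, 22) → min 17
(17, 22, 22) → min 17
(22, 22, 25) → min 22
(22, 25, 12) → min 12
(25, 12, 17) → min 12
(12, 17, 15) → min 12
(17, 15, 17) → min 15
(15, 17, 15) → min 15
(17, 15, 16) → min 15
(15, 16, 12) → min 12
(16, 12, 12) → min 12
(12, 12, 24) → min 12
(12, 24, 14) → min 12
Maximum of these is 22.

22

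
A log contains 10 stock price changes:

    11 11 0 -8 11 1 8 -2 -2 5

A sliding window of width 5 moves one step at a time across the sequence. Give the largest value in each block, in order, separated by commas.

11, 11, 11, 11, 11, 8

Sliding a size-5 window across the 10 values:
(11, 11, 0, -8, 11) → max 11
(11, 0, -8, 11, 1) → max 11
(0, -8, 11, 1, 8) → max 11
(-8, 11, 1, 8, -2) → max 11
(11, 1, 8, -2, -2) → max 11
(1, 8, -2, -2, 5) → max 8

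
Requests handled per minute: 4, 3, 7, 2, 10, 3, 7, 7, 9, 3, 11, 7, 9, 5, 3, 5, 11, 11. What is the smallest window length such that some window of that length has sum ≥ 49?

add 4: running sum 4 < 49
add 3: running sum 7 < 49
add 7: running sum 14 < 49
add 2: running sum 16 < 49
add 10: running sum 26 < 49
add 3: running sum 29 < 49
add 7: running sum 36 < 49
add 7: running sum 43 < 49
end 8: [4, 3, 7, 2, 10, 3, 7, 7, 9] sum 52, len 9
end 9: [3, 7, 2, 10, 3, 7, 7, 9, 3] sum 51, len 9
end 10: [10, 3, 7, 7, 9, 3, 11] sum 50, len 7
end 11: [10, 3, 7, 7, 9, 3, 11, 7] sum 57, len 8
end 12: [7, 7, 9, 3, 11, 7, 9] sum 53, len 7
end 13: [7, 9, 3, 11, 7, 9, 5] sum 51, len 7
end 14: [7, 9, 3, 11, 7, 9, 5, 3] sum 54, len 8
end 15: [9, 3, 11, 7, 9, 5, 3, 5] sum 52, len 8
end 16: [11, 7, 9, 5, 3, 5, 11] sum 51, len 7
end 17: [7, 9, 5, 3, 5, 11, 11] sum 51, len 7
Shortest qualifying length: 7.

7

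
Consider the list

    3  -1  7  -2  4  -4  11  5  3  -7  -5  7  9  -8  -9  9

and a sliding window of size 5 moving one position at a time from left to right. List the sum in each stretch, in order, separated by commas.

11, 4, 16, 14, 19, 8, 7, 3, 7, -4, -6, 8

3 -1 7 -2 4 → sum 11
-1 7 -2 4 -4 → sum 4
7 -2 4 -4 11 → sum 16
-2 4 -4 11 5 → sum 14
4 -4 11 5 3 → sum 19
-4 11 5 3 -7 → sum 8
11 5 3 -7 -5 → sum 7
5 3 -7 -5 7 → sum 3
3 -7 -5 7 9 → sum 7
-7 -5 7 9 -8 → sum -4
-5 7 9 -8 -9 → sum -6
7 9 -8 -9 9 → sum 8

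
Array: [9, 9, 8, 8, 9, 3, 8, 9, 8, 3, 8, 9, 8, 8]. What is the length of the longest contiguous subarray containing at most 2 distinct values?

5

[9] 1 distinct, len 1
[9, 9] 1 distinct, len 2
[9, 9, 8] 2 distinct, len 3
[9, 9, 8, 8] 2 distinct, len 4
[9, 9, 8, 8, 9] 2 distinct, len 5
[9, 3] 2 distinct, len 2
[3, 8] 2 distinct, len 2
[8, 9] 2 distinct, len 2
[8, 9, 8] 2 distinct, len 3
[8, 3] 2 distinct, len 2
[8, 3, 8] 2 distinct, len 3
[8, 9] 2 distinct, len 2
[8, 9, 8] 2 distinct, len 3
[8, 9, 8, 8] 2 distinct, len 4
Longest length with ≤2 distinct: 5.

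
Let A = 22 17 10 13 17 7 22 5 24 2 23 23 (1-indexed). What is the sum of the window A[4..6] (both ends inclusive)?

37

Elements at indices 4..6: 13, 17, 7
sum(13, 17, 7) = 37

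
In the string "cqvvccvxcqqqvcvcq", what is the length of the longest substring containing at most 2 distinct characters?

5

[c] 1 distinct, len 1
[c, q] 2 distinct, len 2
[q, v] 2 distinct, len 2
[q, v, v] 2 distinct, len 3
[v, v, c] 2 distinct, len 3
[v, v, c, c] 2 distinct, len 4
[v, v, c, c, v] 2 distinct, len 5
[v, x] 2 distinct, len 2
[x, c] 2 distinct, len 2
[c, q] 2 distinct, len 2
[c, q, q] 2 distinct, len 3
[c, q, q, q] 2 distinct, len 4
[q, q, q, v] 2 distinct, len 4
[v, c] 2 distinct, len 2
[v, c, v] 2 distinct, len 3
[v, c, v, c] 2 distinct, len 4
[c, q] 2 distinct, len 2
Longest length with ≤2 distinct: 5.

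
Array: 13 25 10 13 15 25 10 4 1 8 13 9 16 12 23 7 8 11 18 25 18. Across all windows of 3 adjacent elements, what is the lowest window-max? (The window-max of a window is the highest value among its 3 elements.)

8

(13, 25, 10) → max 25
(25, 10, 13) → max 25
(10, 13, 15) → max 15
(13, 15, 25) → max 25
(15, 25, 10) → max 25
(25, 10, 4) → max 25
(10, 4, 1) → max 10
(4, 1, 8) → max 8
(1, 8, 13) → max 13
(8, 13, 9) → max 13
(13, 9, 16) → max 16
(9, 16, 12) → max 16
(16, 12, 23) → max 23
(12, 23, 7) → max 23
(23, 7, 8) → max 23
(7, 8, 11) → max 11
(8, 11, 18) → max 18
(11, 18, 25) → max 25
(18, 25, 18) → max 25
Lowest of these is 8.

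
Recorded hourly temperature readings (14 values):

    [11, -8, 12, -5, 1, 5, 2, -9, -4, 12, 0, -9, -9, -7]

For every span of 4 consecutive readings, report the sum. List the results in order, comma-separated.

11 -8 12 -5 → sum 10
-8 12 -5 1 → sum 0
12 -5 1 5 → sum 13
-5 1 5 2 → sum 3
1 5 2 -9 → sum -1
5 2 -9 -4 → sum -6
2 -9 -4 12 → sum 1
-9 -4 12 0 → sum -1
-4 12 0 -9 → sum -1
12 0 -9 -9 → sum -6
0 -9 -9 -7 → sum -25

10, 0, 13, 3, -1, -6, 1, -1, -1, -6, -25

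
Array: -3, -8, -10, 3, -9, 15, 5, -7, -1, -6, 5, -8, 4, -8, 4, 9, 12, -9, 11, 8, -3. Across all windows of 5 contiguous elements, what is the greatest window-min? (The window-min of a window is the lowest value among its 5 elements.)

Window mins for each of the 17 positions:
(-3, -8, -10, 3, -9) → min -10
(-8, -10, 3, -9, 15) → min -10
(-10, 3, -9, 15, 5) → min -10
(3, -9, 15, 5, -7) → min -9
(-9, 15, 5, -7, -1) → min -9
(15, 5, -7, -1, -6) → min -7
(5, -7, -1, -6, 5) → min -7
(-7, -1, -6, 5, -8) → min -8
(-1, -6, 5, -8, 4) → min -8
(-6, 5, -8, 4, -8) → min -8
(5, -8, 4, -8, 4) → min -8
(-8, 4, -8, 4, 9) → min -8
(4, -8, 4, 9, 12) → min -8
(-8, 4, 9, 12, -9) → min -9
(4, 9, 12, -9, 11) → min -9
(9, 12, -9, 11, 8) → min -9
(12, -9, 11, 8, -3) → min -9
Greatest of these is -7.

-7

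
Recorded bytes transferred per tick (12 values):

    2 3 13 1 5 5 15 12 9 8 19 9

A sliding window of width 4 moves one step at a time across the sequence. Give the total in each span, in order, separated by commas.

(2, 3, 13, 1) → sum 19
(3, 13, 1, 5) → sum 22
(13, 1, 5, 5) → sum 24
(1, 5, 5, 15) → sum 26
(5, 5, 15, 12) → sum 37
(5, 15, 12, 9) → sum 41
(15, 12, 9, 8) → sum 44
(12, 9, 8, 19) → sum 48
(9, 8, 19, 9) → sum 45

19, 22, 24, 26, 37, 41, 44, 48, 45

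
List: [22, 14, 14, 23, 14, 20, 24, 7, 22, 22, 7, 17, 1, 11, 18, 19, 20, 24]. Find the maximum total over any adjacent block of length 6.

110

Window sums for each of the 13 positions:
(22, 14, 14, 23, 14, 20) → sum 107
(14, 14, 23, 14, 20, 24) → sum 109
(14, 23, 14, 20, 24, 7) → sum 102
(23, 14, 20, 24, 7, 22) → sum 110
(14, 20, 24, 7, 22, 22) → sum 109
(20, 24, 7, 22, 22, 7) → sum 102
(24, 7, 22, 22, 7, 17) → sum 99
(7, 22, 22, 7, 17, 1) → sum 76
(22, 22, 7, 17, 1, 11) → sum 80
(22, 7, 17, 1, 11, 18) → sum 76
(7, 17, 1, 11, 18, 19) → sum 73
(17, 1, 11, 18, 19, 20) → sum 86
(1, 11, 18, 19, 20, 24) → sum 93
Maximum of these is 110.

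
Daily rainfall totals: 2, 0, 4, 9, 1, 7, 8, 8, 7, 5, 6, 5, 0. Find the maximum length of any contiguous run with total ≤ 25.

6

→ 2: sum 2, len 1
→ 0: sum 2, len 2
→ 4: sum 6, len 3
→ 9: sum 15, len 4
→ 1: sum 16, len 5
→ 7: sum 23, len 6
→ 8 (dropped 2, 0, 4): sum 25, len 4
→ 8 (dropped 9): sum 24, len 4
→ 7 (dropped 1, 7): sum 23, len 3
→ 5 (dropped 8): sum 20, len 3
→ 6 (dropped 8): sum 18, len 3
→ 5: sum 23, len 4
→ 0: sum 23, len 5
Longest length seen: 6.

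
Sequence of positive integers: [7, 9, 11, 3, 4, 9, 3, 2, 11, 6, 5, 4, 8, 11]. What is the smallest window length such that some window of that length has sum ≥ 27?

add 7: running sum 7 < 27
add 9: running sum 16 < 27
end 2: [7, 9, 11] sum 27, len 3
end 3: [7, 9, 11, 3] sum 30, len 4
end 4: [9, 11, 3, 4] sum 27, len 4
end 5: [11, 3, 4, 9] sum 27, len 4
end 6: [11, 3, 4, 9, 3] sum 30, len 5
end 7: [11, 3, 4, 9, 3, 2] sum 32, len 6
end 8: [4, 9, 3, 2, 11] sum 29, len 5
end 9: [9, 3, 2, 11, 6] sum 31, len 5
end 10: [3, 2, 11, 6, 5] sum 27, len 5
end 11: [2, 11, 6, 5, 4] sum 28, len 5
end 12: [11, 6, 5, 4, 8] sum 34, len 5
end 13: [5, 4, 8, 11] sum 28, len 4
Shortest qualifying length: 3.

3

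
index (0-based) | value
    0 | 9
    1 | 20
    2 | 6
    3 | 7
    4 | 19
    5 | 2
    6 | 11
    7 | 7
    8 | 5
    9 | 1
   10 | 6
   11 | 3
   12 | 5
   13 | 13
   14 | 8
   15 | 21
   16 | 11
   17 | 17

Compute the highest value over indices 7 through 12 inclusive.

Elements at indices 7..12: 7, 5, 1, 6, 3, 5
max(7, 5, 1, 6, 3, 5) = 7

7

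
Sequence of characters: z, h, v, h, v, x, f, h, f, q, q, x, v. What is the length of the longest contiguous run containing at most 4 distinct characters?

8

[z] 1 distinct, len 1
[z, h] 2 distinct, len 2
[z, h, v] 3 distinct, len 3
[z, h, v, h] 3 distinct, len 4
[z, h, v, h, v] 3 distinct, len 5
[z, h, v, h, v, x] 4 distinct, len 6
[h, v, h, v, x, f] 4 distinct, len 6
[h, v, h, v, x, f, h] 4 distinct, len 7
[h, v, h, v, x, f, h, f] 4 distinct, len 8
[x, f, h, f, q] 4 distinct, len 5
[x, f, h, f, q, q] 4 distinct, len 6
[x, f, h, f, q, q, x] 4 distinct, len 7
[f, q, q, x, v] 4 distinct, len 5
Longest length with ≤4 distinct: 8.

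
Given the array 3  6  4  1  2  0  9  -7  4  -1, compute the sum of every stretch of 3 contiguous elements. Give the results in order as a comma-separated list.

13, 11, 7, 3, 11, 2, 6, -4

Sliding a size-3 window across the 10 values:
3 6 4 → sum 13
6 4 1 → sum 11
4 1 2 → sum 7
1 2 0 → sum 3
2 0 9 → sum 11
0 9 -7 → sum 2
9 -7 4 → sum 6
-7 4 -1 → sum -4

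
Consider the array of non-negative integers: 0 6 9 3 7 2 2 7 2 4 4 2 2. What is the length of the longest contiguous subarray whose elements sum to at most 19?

Extend to the right; shrink from the left whenever the sum exceeds 19:
add 0: [0] sum 0, len 1
add 6: [0, 6] sum 6, len 2
add 9: [0, 6, 9] sum 15, len 3
add 3: [0, 6, 9, 3] sum 18, len 4
add 7: [9, 3, 7] sum 19, len 3
add 2: [3, 7, 2] sum 12, len 3
add 2: [3, 7, 2, 2] sum 14, len 4
add 7: [7, 2, 2, 7] sum 18, len 4
add 2: [2, 2, 7, 2] sum 13, len 4
add 4: [2, 2, 7, 2, 4] sum 17, len 5
add 4: [2, 7, 2, 4, 4] sum 19, len 5
add 2: [7, 2, 4, 4, 2] sum 19, len 5
add 2: [2, 4, 4, 2, 2] sum 14, len 5
Longest length seen: 5.

5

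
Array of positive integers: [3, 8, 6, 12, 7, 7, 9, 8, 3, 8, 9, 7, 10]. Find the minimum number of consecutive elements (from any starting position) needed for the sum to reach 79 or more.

10

add 3: running sum 3 < 79
add 8: running sum 11 < 79
add 6: running sum 17 < 79
add 12: running sum 29 < 79
add 7: running sum 36 < 79
add 7: running sum 43 < 79
add 9: running sum 52 < 79
add 8: running sum 60 < 79
add 3: running sum 63 < 79
add 8: running sum 71 < 79
add 9: shortest ending here [3, 8, 6, 12, 7, 7, 9, 8, 3, 8, 9] sum 80, len 11
add 7: shortest ending here [8, 6, 12, 7, 7, 9, 8, 3, 8, 9, 7] sum 84, len 11
add 10: shortest ending here [12, 7, 7, 9, 8, 3, 8, 9, 7, 10] sum 80, len 10
Shortest qualifying length: 10.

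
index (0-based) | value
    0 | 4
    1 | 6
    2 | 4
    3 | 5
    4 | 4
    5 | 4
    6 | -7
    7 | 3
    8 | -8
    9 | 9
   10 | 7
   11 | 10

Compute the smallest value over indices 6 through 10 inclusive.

Elements at indices 6..10: -7, 3, -8, 9, 7
min(-7, 3, -8, 9, 7) = -8

-8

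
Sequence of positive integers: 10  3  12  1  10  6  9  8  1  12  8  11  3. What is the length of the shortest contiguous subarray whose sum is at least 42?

6

add 10: running sum 10 < 42
add 3: running sum 13 < 42
add 12: running sum 25 < 42
add 1: running sum 26 < 42
add 10: running sum 36 < 42
add 6: shortest ending here [10, 3, 12, 1, 10, 6] sum 42, len 6
add 9: shortest ending here [10, 3, 12, 1, 10, 6, 9] sum 51, len 7
add 8: shortest ending here [12, 1, 10, 6, 9, 8] sum 46, len 6
add 1: shortest ending here [12, 1, 10, 6, 9, 8, 1] sum 47, len 7
add 12: shortest ending here [10, 6, 9, 8, 1, 12] sum 46, len 6
add 8: shortest ending here [6, 9, 8, 1, 12, 8] sum 44, len 6
add 11: shortest ending here [9, 8, 1, 12, 8, 11] sum 49, len 6
add 3: shortest ending here [8, 1, 12, 8, 11, 3] sum 43, len 6
Shortest qualifying length: 6.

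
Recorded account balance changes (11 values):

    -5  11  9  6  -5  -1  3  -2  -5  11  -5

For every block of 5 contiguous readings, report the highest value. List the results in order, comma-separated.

11, 11, 9, 6, 3, 11, 11

(-5, 11, 9, 6, -5) → max 11
(11, 9, 6, -5, -1) → max 11
(9, 6, -5, -1, 3) → max 9
(6, -5, -1, 3, -2) → max 6
(-5, -1, 3, -2, -5) → max 3
(-1, 3, -2, -5, 11) → max 11
(3, -2, -5, 11, -5) → max 11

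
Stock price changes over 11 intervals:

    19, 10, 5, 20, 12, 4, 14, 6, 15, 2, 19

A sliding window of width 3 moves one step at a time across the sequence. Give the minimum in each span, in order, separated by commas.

Sliding a size-3 window across the 11 values:
19 10 5 → min 5
10 5 20 → min 5
5 20 12 → min 5
20 12 4 → min 4
12 4 14 → min 4
4 14 6 → min 4
14 6 15 → min 6
6 15 2 → min 2
15 2 19 → min 2

5, 5, 5, 4, 4, 4, 6, 2, 2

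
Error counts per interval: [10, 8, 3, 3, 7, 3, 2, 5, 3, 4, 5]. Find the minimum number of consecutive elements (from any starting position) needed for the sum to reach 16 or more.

2

add 10: running sum 10 < 16
end 1: [10, 8] sum 18, len 2
end 2: [10, 8, 3] sum 21, len 3
end 3: [10, 8, 3, 3] sum 24, len 4
end 4: [8, 3, 3, 7] sum 21, len 4
end 5: [3, 3, 7, 3] sum 16, len 4
end 6: [3, 3, 7, 3, 2] sum 18, len 5
end 7: [7, 3, 2, 5] sum 17, len 4
end 8: [7, 3, 2, 5, 3] sum 20, len 5
end 9: [3, 2, 5, 3, 4] sum 17, len 5
end 10: [5, 3, 4, 5] sum 17, len 4
Shortest qualifying length: 2.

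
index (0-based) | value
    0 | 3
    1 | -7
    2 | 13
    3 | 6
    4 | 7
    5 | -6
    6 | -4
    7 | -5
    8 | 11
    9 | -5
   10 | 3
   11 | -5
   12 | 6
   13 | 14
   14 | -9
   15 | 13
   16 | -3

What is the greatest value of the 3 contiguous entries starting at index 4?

Elements at indices 4..6: 7, -6, -4
max(7, -6, -4) = 7

7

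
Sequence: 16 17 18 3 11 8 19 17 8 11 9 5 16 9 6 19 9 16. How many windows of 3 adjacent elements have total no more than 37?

(16, 17, 18) → sum 51
(17, 18, 3) → sum 38
(18, 3, 11) → sum 32  ≤ 37 ✓
(3, 11, 8) → sum 22  ≤ 37 ✓
(11, 8, 19) → sum 38
(8, 19, 17) → sum 44
(19, 17, 8) → sum 44
(17, 8, 11) → sum 36  ≤ 37 ✓
(8, 11, 9) → sum 28  ≤ 37 ✓
(11, 9, 5) → sum 25  ≤ 37 ✓
(9, 5, 16) → sum 30  ≤ 37 ✓
(5, 16, 9) → sum 30  ≤ 37 ✓
(16, 9, 6) → sum 31  ≤ 37 ✓
(9, 6, 19) → sum 34  ≤ 37 ✓
(6, 19, 9) → sum 34  ≤ 37 ✓
(19, 9, 16) → sum 44
10 windows satisfy the condition.

10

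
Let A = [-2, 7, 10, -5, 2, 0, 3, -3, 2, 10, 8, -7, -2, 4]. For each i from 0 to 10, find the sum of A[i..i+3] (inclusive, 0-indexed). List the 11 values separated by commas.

(-2, 7, 10, -5) → sum 10
(7, 10, -5, 2) → sum 14
(10, -5, 2, 0) → sum 7
(-5, 2, 0, 3) → sum 0
(2, 0, 3, -3) → sum 2
(0, 3, -3, 2) → sum 2
(3, -3, 2, 10) → sum 12
(-3, 2, 10, 8) → sum 17
(2, 10, 8, -7) → sum 13
(10, 8, -7, -2) → sum 9
(8, -7, -2, 4) → sum 3

10, 14, 7, 0, 2, 2, 12, 17, 13, 9, 3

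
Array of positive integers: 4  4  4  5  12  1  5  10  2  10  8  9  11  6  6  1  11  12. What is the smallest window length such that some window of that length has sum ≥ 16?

Extend right; whenever the sum reaches 16, record the length and shrink from the left:
add 4: running sum 4 < 16
add 4: running sum 8 < 16
add 4: running sum 12 < 16
end 3: [4, 4, 4, 5] sum 17, len 4
end 4: [5, 12] sum 17, len 2
end 5: [5, 12, 1] sum 18, len 3
end 6: [12, 1, 5] sum 18, len 3
end 7: [1, 5, 10] sum 16, len 3
end 8: [5, 10, 2] sum 17, len 3
end 9: [10, 2, 10] sum 22, len 3
end 10: [10, 8] sum 18, len 2
end 11: [8, 9] sum 17, len 2
end 12: [9, 11] sum 20, len 2
end 13: [11, 6] sum 17, len 2
end 14: [11, 6, 6] sum 23, len 3
end 15: [11, 6, 6, 1] sum 24, len 4
end 16: [6, 1, 11] sum 18, len 3
end 17: [11, 12] sum 23, len 2
Shortest qualifying length: 2.

2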